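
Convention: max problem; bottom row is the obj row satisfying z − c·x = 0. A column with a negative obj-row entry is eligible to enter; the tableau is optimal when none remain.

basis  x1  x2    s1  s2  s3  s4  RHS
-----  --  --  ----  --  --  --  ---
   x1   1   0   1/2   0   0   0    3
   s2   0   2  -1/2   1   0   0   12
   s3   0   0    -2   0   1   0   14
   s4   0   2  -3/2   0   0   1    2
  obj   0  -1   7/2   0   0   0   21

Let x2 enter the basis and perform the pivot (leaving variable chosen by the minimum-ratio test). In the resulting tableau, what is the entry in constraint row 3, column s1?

-2

Ratio test on column x2 — row 1: entry 0 ≤ 0; row 2: 12/2 = 6; row 3: entry 0 ≤ 0; row 4: 2/2 = 1. Minimum is 1 at row 4 (s4 leaves); pivot element 2.
Divide row 4 by 2; eliminate column x2 from the other rows.
Row 3 update in column s1: -2 − 0·(-3/4) = -2.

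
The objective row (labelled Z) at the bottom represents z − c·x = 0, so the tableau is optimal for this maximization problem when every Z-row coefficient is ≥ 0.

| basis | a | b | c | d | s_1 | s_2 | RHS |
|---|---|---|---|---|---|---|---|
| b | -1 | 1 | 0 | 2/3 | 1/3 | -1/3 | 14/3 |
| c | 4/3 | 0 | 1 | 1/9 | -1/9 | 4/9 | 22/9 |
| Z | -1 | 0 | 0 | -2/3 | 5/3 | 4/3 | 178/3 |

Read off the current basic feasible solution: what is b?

b is basic (row 1); its value is the RHS of that row, 14/3.

14/3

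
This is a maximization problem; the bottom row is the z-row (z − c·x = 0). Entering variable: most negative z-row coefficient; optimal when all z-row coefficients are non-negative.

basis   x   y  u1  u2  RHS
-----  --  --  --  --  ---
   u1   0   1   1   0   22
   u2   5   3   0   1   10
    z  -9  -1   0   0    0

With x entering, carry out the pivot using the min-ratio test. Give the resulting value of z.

18

Ratio test on column x — row 1: entry 0 ≤ 0; row 2: 10/5 = 2. Minimum is 2 at row 2 (u2 leaves); pivot element 5.
Pivot on row 2; the z-row RHS becomes 0 − (-9)·2 = 18.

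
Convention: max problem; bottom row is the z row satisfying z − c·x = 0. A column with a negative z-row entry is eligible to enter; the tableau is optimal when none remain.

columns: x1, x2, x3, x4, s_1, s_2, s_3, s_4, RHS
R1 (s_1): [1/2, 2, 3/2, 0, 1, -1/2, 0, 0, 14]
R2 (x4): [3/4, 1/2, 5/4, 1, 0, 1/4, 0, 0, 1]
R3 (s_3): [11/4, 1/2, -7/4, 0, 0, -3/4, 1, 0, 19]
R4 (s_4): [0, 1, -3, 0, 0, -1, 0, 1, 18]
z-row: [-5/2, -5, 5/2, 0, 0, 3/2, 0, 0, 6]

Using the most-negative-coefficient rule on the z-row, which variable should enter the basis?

Negative z-row entries: x1: -5/2, x2: -5.
The most negative is -5 in column x2, so x2 enters.

x2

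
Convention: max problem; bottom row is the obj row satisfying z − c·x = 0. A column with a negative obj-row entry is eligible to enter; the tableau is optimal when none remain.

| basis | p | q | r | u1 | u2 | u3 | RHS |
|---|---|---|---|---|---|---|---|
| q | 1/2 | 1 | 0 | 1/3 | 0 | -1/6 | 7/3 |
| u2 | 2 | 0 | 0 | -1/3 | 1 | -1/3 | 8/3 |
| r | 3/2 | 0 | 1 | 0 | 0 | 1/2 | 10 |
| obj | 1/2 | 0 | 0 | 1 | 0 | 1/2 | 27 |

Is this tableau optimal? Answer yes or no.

yes

Every obj-row coefficient is ≥ 0, so the tableau is optimal.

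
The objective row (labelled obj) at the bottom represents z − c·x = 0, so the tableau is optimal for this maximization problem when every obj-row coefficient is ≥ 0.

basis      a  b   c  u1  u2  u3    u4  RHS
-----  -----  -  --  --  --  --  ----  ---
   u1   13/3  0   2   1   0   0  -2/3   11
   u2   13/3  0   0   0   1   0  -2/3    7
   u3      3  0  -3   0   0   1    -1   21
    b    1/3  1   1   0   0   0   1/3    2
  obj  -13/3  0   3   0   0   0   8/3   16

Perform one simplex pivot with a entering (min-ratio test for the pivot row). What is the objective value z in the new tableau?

Ratio test on column a — row 1: 11/(13/3) = 33/13; row 2: 7/(13/3) = 21/13; row 3: 21/3 = 7; row 4: 2/(1/3) = 6. Minimum is 21/13 at row 2 (u2 leaves); pivot element 13/3.
Pivot on row 2; the obj-row RHS becomes 16 − (-13/3)·(21/13) = 23.

23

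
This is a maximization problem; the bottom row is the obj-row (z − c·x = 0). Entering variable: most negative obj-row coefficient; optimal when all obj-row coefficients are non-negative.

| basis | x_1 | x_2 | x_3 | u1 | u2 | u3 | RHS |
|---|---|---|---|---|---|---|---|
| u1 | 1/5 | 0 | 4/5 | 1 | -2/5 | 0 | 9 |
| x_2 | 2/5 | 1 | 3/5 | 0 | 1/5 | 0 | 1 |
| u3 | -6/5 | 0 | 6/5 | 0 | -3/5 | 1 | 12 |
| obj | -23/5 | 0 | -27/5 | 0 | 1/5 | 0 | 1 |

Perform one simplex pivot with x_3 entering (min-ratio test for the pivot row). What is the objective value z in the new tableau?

Ratio test on column x_3 — row 1: 9/(4/5) = 45/4; row 2: 1/(3/5) = 5/3; row 3: 12/(6/5) = 10. Minimum is 5/3 at row 2 (x_2 leaves); pivot element 3/5.
Pivot on row 2; the obj-row RHS becomes 1 − (-27/5)·(5/3) = 10.

10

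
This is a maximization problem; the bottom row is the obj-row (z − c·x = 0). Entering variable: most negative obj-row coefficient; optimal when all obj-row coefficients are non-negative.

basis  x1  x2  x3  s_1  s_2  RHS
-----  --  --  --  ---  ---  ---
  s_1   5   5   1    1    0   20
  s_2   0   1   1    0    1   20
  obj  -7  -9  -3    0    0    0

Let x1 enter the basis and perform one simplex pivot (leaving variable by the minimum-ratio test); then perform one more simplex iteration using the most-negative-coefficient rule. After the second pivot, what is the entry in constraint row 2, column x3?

4/5

Ratio test on column x1 — row 1: 20/5 = 4; row 2: entry 0 ≤ 0. Minimum is 4 at row 1 (s_1 leaves); pivot element 5.
Divide row 1 by 5; eliminate column x1 from the other rows.
Second iteration: most negative obj-row entry is -2 in column x2, so x2 enters.
Ratio test on column x2 — row 1: 4/1 = 4; row 2: 20/1 = 20. Minimum is 4 at row 1 (x1 leaves); pivot element 1.
Divide row 1 by 1; eliminate column x2 from the other rows.
After both pivots, the entry at constraint row 2, column x3 is 4/5.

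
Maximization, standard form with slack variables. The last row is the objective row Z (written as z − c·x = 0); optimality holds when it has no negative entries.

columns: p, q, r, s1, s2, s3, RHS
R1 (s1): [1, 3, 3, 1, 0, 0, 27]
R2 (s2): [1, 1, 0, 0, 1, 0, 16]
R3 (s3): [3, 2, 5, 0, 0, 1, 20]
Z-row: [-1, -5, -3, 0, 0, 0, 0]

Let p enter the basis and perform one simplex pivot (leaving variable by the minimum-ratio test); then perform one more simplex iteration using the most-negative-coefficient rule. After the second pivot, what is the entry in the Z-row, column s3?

Ratio test on column p — row 1: 27/1 = 27; row 2: 16/1 = 16; row 3: 20/3 = 20/3. Minimum is 20/3 at row 3 (s3 leaves); pivot element 3.
Divide row 3 by 3; eliminate column p from the other rows.
Second iteration: most negative Z-row entry is -13/3 in column q, so q enters.
Ratio test on column q — row 1: (61/3)/(7/3) = 61/7; row 2: (28/3)/(1/3) = 28; row 3: (20/3)/(2/3) = 10. Minimum is 61/7 at row 1 (s1 leaves); pivot element 7/3.
Divide row 1 by 7/3; eliminate column q from the other rows.
After both pivots, the entry at the Z-row, column s3 is -2/7.

-2/7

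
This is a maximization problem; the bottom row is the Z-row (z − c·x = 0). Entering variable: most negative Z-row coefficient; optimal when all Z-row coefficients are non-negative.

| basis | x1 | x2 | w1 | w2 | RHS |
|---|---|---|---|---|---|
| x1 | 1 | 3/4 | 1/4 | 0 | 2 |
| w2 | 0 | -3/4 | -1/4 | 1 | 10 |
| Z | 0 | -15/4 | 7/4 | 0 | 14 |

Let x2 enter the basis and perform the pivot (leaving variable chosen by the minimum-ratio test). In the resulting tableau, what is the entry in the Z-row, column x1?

Ratio test on column x2 — row 1: 2/(3/4) = 8/3; row 2: entry -3/4 ≤ 0. Minimum is 8/3 at row 1 (x1 leaves); pivot element 3/4.
Divide row 1 by 3/4; eliminate column x2 from the other rows.
Z-row update in column x1: 0 − (-15/4)·(4/3) = 5.

5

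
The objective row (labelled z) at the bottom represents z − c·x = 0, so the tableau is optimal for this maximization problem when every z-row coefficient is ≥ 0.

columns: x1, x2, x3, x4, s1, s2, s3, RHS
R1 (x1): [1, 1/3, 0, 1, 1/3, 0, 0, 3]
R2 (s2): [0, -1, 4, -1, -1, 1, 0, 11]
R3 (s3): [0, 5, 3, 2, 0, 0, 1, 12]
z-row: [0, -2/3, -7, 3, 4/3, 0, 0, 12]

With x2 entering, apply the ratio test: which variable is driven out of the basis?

s3

Column x2 entries and ratios — x1: 3/(1/3) = 9; s2: -1 ≤ 0, skip; s3: 12/5 = 12/5.
Smallest ratio is 12/5 in the row of s3, so s3 leaves.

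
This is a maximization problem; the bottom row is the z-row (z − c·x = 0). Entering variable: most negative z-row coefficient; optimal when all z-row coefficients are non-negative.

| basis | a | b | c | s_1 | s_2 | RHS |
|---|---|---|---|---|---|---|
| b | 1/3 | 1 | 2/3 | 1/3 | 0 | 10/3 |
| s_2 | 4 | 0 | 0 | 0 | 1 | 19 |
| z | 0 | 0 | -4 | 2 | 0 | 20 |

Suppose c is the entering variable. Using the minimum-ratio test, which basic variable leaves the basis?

Column c entries and ratios — b: (10/3)/(2/3) = 5; s_2: 0 ≤ 0, skip.
Smallest ratio is 5 in the row of b, so b leaves.

b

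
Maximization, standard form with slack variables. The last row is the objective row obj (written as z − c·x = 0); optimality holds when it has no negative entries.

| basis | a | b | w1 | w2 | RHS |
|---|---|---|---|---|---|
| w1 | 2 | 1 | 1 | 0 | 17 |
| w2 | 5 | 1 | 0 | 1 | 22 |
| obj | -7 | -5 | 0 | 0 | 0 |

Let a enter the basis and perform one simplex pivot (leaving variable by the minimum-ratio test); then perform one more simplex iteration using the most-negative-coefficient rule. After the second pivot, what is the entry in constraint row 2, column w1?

Ratio test on column a — row 1: 17/2 = 17/2; row 2: 22/5 = 22/5. Minimum is 22/5 at row 2 (w2 leaves); pivot element 5.
Divide row 2 by 5; eliminate column a from the other rows.
Second iteration: most negative obj-row entry is -18/5 in column b, so b enters.
Ratio test on column b — row 1: (41/5)/(3/5) = 41/3; row 2: (22/5)/(1/5) = 22. Minimum is 41/3 at row 1 (w1 leaves); pivot element 3/5.
Divide row 1 by 3/5; eliminate column b from the other rows.
After both pivots, the entry at constraint row 2, column w1 is -1/3.

-1/3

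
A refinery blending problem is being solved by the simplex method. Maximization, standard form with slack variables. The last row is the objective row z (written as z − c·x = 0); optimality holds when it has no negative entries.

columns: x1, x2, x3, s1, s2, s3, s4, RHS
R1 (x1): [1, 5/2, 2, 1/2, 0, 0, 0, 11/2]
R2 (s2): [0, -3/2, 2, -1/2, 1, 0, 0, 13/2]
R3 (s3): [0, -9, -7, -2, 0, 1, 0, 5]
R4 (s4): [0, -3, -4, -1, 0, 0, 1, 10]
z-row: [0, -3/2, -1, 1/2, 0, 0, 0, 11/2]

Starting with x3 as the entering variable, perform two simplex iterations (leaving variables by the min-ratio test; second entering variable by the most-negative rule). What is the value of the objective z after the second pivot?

Ratio test on column x3 — row 1: (11/2)/2 = 11/4; row 2: (13/2)/2 = 13/4; row 3: entry -7 ≤ 0; row 4: entry -4 ≤ 0. Minimum is 11/4 at row 1 (x1 leaves); pivot element 2.
Pivot on row 1; the z-row RHS becomes 11/2 − (-1)·(11/4) = 33/4.
Next entering variable (most negative z-row entry -1/4): x2.
Ratio test on column x2 — row 1: (11/4)/(5/4) = 11/5; row 2: entry -4 ≤ 0; row 3: entry -1/4 ≤ 0; row 4: 21/2 = 21/2. Minimum is 11/5 at row 1 (x3 leaves); pivot element 5/4.
After the second pivot the z-row RHS is 33/4 − (-1/4)·(11/5) = 44/5.

44/5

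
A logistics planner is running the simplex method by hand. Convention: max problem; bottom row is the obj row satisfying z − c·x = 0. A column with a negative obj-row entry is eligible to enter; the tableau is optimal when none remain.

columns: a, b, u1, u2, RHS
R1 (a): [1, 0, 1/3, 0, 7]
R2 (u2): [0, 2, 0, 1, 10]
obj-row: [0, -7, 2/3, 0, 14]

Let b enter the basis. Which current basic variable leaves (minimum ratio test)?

Column b entries and ratios — a: 0 ≤ 0, skip; u2: 10/2 = 5.
Smallest ratio is 5 in the row of u2, so u2 leaves.

u2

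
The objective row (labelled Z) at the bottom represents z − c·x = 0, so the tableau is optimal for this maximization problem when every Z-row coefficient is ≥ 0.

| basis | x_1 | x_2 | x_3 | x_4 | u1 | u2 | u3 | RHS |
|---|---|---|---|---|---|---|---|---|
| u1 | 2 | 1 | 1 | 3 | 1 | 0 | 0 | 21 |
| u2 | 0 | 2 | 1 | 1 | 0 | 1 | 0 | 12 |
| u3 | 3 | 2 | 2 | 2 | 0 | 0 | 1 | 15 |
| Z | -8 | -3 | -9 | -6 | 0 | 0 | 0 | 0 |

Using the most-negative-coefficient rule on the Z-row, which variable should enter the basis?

Negative Z-row entries: x_1: -8, x_2: -3, x_3: -9, x_4: -6.
The most negative is -9 in column x_3, so x_3 enters.

x_3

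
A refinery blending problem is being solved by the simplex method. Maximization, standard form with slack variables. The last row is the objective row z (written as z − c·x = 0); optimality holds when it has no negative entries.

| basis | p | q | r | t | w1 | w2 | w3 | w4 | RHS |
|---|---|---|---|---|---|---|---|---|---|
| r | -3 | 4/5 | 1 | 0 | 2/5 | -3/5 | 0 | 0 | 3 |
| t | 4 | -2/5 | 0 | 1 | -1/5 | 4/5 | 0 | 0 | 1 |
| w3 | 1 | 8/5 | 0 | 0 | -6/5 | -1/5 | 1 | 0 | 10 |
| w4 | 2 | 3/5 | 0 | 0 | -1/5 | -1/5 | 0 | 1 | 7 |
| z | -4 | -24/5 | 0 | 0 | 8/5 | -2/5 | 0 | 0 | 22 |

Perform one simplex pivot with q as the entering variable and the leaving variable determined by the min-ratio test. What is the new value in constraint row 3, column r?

-2

Ratio test on column q — row 1: 3/(4/5) = 15/4; row 2: entry -2/5 ≤ 0; row 3: 10/(8/5) = 25/4; row 4: 7/(3/5) = 35/3. Minimum is 15/4 at row 1 (r leaves); pivot element 4/5.
Divide row 1 by 4/5; eliminate column q from the other rows.
Row 3 update in column r: 0 − (8/5)·(5/4) = -2.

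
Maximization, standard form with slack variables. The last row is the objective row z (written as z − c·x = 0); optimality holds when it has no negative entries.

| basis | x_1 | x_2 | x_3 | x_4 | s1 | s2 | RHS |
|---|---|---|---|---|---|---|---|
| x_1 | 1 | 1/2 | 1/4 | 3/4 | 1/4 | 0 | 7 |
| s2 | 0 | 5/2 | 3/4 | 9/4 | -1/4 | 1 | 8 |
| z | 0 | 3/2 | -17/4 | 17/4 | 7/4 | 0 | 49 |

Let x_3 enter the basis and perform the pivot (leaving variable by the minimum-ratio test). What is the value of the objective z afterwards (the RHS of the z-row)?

Ratio test on column x_3 — row 1: 7/(1/4) = 28; row 2: 8/(3/4) = 32/3. Minimum is 32/3 at row 2 (s2 leaves); pivot element 3/4.
Pivot on row 2; the z-row RHS becomes 49 − (-17/4)·(32/3) = 283/3.

283/3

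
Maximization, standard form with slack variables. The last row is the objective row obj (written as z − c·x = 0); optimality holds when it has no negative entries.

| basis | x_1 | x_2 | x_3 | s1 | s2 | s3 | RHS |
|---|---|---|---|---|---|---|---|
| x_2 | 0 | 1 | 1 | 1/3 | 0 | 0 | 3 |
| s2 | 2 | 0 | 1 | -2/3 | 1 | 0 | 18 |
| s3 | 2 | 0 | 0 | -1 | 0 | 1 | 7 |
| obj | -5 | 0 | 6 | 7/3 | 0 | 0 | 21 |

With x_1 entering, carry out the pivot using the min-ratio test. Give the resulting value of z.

Ratio test on column x_1 — row 1: entry 0 ≤ 0; row 2: 18/2 = 9; row 3: 7/2 = 7/2. Minimum is 7/2 at row 3 (s3 leaves); pivot element 2.
Pivot on row 3; the obj-row RHS becomes 21 − (-5)·(7/2) = 77/2.

77/2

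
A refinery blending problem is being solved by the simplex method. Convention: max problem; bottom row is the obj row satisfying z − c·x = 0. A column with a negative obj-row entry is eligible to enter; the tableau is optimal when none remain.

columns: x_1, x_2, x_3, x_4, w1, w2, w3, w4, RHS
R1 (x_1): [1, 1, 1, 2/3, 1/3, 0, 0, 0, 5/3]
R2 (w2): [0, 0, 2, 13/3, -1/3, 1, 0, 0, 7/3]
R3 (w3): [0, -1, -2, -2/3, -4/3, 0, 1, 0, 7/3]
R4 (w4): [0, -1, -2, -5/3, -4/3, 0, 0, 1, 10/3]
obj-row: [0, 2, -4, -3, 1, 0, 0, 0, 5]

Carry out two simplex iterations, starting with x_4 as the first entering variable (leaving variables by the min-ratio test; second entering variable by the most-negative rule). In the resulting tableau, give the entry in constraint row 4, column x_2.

-1

Ratio test on column x_4 — row 1: (5/3)/(2/3) = 5/2; row 2: (7/3)/(13/3) = 7/13; row 3: entry -2/3 ≤ 0; row 4: entry -5/3 ≤ 0. Minimum is 7/13 at row 2 (w2 leaves); pivot element 13/3.
Divide row 2 by 13/3; eliminate column x_4 from the other rows.
Second iteration: most negative obj-row entry is -34/13 in column x_3, so x_3 enters.
Ratio test on column x_3 — row 1: (17/13)/(9/13) = 17/9; row 2: (7/13)/(6/13) = 7/6; row 3: entry -22/13 ≤ 0; row 4: entry -16/13 ≤ 0. Minimum is 7/6 at row 2 (x_4 leaves); pivot element 6/13.
Divide row 2 by 6/13; eliminate column x_3 from the other rows.
After both pivots, the entry at constraint row 4, column x_2 is -1.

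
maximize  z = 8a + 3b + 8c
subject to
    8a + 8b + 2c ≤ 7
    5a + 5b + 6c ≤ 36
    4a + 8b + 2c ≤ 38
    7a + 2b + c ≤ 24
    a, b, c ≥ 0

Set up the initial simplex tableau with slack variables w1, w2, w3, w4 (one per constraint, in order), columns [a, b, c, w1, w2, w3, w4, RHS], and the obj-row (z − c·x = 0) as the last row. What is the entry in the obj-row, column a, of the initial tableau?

-8

The obj-row carries the negated objective coefficients: the a entry is -8.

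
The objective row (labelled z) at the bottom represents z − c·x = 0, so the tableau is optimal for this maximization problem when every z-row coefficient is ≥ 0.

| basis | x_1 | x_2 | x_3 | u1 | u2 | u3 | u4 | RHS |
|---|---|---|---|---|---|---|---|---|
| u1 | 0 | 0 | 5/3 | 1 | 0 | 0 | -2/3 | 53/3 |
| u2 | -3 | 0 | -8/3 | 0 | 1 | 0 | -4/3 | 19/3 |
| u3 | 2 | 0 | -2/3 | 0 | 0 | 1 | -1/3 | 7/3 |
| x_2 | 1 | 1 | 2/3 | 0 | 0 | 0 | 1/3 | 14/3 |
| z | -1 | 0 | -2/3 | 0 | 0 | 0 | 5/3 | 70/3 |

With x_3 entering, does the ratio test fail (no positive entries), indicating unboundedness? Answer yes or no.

Column x_3 has positive entries in row(s) 1, 4, so the ratio test bounds it — not unbounded.

no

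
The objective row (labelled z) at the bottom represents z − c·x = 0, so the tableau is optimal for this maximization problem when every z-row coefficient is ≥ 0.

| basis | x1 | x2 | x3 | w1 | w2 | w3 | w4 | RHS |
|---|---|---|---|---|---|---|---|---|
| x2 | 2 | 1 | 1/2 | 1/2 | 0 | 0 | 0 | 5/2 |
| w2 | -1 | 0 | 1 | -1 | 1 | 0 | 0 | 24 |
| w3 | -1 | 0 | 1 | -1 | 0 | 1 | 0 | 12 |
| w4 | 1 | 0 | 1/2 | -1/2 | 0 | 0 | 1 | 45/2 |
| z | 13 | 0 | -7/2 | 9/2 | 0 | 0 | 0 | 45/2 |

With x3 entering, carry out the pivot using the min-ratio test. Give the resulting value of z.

40

Ratio test on column x3 — row 1: (5/2)/(1/2) = 5; row 2: 24/1 = 24; row 3: 12/1 = 12; row 4: (45/2)/(1/2) = 45. Minimum is 5 at row 1 (x2 leaves); pivot element 1/2.
Pivot on row 1; the z-row RHS becomes 45/2 − (-7/2)·5 = 40.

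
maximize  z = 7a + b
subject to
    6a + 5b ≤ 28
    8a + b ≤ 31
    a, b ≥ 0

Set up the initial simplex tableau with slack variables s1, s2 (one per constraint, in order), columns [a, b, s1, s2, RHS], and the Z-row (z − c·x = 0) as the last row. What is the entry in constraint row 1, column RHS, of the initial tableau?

The RHS of constraint 1 is b_1 = 28.

28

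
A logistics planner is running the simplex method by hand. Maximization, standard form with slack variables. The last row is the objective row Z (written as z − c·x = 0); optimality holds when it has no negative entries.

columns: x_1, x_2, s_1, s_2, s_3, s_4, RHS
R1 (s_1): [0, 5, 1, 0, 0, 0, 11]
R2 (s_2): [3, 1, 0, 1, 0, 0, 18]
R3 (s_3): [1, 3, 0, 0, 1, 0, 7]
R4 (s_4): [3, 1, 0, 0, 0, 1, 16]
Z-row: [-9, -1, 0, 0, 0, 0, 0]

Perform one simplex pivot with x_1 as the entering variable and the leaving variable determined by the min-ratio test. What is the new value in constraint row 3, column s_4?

Ratio test on column x_1 — row 1: entry 0 ≤ 0; row 2: 18/3 = 6; row 3: 7/1 = 7; row 4: 16/3 = 16/3. Minimum is 16/3 at row 4 (s_4 leaves); pivot element 3.
Divide row 4 by 3; eliminate column x_1 from the other rows.
Row 3 update in column s_4: 0 − 1·(1/3) = -1/3.

-1/3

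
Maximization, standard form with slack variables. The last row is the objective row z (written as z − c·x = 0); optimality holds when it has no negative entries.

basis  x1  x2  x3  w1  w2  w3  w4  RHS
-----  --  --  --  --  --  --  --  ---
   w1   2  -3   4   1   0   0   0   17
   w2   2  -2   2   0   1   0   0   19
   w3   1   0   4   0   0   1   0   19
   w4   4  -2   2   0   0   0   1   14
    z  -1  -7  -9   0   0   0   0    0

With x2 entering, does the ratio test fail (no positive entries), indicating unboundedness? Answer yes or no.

yes

Every constraint-row entry in column x2 is ≤ 0, so increasing x2 is unbounded.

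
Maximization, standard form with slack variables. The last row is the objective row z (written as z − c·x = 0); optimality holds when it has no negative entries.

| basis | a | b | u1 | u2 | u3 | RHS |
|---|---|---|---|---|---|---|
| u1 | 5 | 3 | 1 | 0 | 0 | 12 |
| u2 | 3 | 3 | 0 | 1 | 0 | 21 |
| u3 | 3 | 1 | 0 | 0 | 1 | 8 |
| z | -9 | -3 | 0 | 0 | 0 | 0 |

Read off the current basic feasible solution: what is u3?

8

u3 is basic (row 3); its value is the RHS of that row, 8.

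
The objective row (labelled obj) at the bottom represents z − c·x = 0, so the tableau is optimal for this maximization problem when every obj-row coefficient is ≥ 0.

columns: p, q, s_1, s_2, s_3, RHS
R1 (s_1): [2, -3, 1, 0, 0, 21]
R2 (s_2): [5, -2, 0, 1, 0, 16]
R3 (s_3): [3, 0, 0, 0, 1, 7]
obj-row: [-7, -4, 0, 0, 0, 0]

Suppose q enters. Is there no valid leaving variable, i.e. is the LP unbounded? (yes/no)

yes

Every constraint-row entry in column q is ≤ 0, so increasing q is unbounded.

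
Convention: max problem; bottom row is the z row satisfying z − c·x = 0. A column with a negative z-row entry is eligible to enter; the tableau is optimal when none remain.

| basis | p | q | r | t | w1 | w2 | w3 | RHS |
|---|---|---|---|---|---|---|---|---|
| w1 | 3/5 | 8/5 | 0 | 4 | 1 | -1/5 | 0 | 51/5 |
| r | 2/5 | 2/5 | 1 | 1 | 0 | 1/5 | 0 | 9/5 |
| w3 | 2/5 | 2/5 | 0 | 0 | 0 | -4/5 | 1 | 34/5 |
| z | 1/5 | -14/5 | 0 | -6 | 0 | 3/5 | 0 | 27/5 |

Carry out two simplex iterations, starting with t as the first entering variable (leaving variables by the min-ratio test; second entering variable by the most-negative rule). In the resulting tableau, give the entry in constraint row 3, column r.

-1

Ratio test on column t — row 1: (51/5)/4 = 51/20; row 2: (9/5)/1 = 9/5; row 3: entry 0 ≤ 0. Minimum is 9/5 at row 2 (r leaves); pivot element 1.
Divide row 2 by 1; eliminate column t from the other rows.
Second iteration: most negative z-row entry is -2/5 in column q, so q enters.
Ratio test on column q — row 1: entry 0 ≤ 0; row 2: (9/5)/(2/5) = 9/2; row 3: (34/5)/(2/5) = 17. Minimum is 9/2 at row 2 (t leaves); pivot element 2/5.
Divide row 2 by 2/5; eliminate column q from the other rows.
After both pivots, the entry at constraint row 3, column r is -1.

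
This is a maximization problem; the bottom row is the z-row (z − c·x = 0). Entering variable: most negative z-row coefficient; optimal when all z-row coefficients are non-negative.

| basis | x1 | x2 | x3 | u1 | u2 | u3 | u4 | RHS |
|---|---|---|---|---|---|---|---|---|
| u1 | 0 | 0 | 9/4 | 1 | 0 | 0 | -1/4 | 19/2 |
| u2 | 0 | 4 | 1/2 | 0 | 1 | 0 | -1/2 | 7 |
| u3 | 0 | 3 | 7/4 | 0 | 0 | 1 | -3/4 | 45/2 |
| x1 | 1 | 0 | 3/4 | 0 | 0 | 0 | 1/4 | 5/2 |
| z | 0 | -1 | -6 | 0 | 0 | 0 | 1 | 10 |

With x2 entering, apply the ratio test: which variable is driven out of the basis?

Column x2 entries and ratios — u1: 0 ≤ 0, skip; u2: 7/4 = 7/4; u3: (45/2)/3 = 15/2; x1: 0 ≤ 0, skip.
Smallest ratio is 7/4 in the row of u2, so u2 leaves.

u2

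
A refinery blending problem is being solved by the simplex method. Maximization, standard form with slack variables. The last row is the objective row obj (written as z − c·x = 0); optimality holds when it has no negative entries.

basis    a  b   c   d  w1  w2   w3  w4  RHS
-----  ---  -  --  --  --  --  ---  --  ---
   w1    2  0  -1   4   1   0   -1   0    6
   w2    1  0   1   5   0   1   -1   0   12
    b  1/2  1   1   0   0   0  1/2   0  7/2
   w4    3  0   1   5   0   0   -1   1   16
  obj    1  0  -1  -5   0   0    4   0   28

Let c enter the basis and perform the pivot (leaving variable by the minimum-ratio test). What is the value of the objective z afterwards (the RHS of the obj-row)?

63/2

Ratio test on column c — row 1: entry -1 ≤ 0; row 2: 12/1 = 12; row 3: (7/2)/1 = 7/2; row 4: 16/1 = 16. Minimum is 7/2 at row 3 (b leaves); pivot element 1.
Pivot on row 3; the obj-row RHS becomes 28 − (-1)·(7/2) = 63/2.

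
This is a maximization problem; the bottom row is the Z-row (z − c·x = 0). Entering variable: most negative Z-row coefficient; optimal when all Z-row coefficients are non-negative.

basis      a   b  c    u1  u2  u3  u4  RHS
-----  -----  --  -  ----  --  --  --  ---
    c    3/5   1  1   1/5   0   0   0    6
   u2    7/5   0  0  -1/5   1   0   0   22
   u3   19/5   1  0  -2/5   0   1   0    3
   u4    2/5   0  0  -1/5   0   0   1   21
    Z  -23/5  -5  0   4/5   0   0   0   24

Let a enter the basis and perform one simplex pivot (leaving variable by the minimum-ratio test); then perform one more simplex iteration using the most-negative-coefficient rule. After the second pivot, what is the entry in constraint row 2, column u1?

Ratio test on column a — row 1: 6/(3/5) = 10; row 2: 22/(7/5) = 110/7; row 3: 3/(19/5) = 15/19; row 4: 21/(2/5) = 105/2. Minimum is 15/19 at row 3 (u3 leaves); pivot element 19/5.
Divide row 3 by 19/5; eliminate column a from the other rows.
Second iteration: most negative Z-row entry is -72/19 in column b, so b enters.
Ratio test on column b — row 1: (105/19)/(16/19) = 105/16; row 2: entry -7/19 ≤ 0; row 3: (15/19)/(5/19) = 3; row 4: entry -2/19 ≤ 0. Minimum is 3 at row 3 (a leaves); pivot element 5/19.
Divide row 3 by 5/19; eliminate column b from the other rows.
After both pivots, the entry at constraint row 2, column u1 is -1/5.

-1/5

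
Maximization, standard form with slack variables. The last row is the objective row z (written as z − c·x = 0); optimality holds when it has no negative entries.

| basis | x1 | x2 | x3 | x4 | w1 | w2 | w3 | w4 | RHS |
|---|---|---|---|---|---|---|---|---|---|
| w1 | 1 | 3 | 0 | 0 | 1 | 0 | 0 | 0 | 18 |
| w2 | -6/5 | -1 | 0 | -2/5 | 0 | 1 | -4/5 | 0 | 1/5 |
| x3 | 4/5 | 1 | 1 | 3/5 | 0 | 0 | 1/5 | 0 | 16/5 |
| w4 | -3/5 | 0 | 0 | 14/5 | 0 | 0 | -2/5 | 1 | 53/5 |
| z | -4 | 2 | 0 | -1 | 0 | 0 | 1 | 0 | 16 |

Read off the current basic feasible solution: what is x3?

x3 is basic (row 3); its value is the RHS of that row, 16/5.

16/5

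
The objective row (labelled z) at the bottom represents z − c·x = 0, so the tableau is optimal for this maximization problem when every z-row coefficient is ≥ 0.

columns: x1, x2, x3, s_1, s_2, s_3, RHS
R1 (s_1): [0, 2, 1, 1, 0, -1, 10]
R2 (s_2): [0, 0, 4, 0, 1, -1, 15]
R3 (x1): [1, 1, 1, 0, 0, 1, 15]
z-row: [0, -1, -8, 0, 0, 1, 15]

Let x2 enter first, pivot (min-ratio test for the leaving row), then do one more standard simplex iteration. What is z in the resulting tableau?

385/8

Ratio test on column x2 — row 1: 10/2 = 5; row 2: entry 0 ≤ 0; row 3: 15/1 = 15. Minimum is 5 at row 1 (s_1 leaves); pivot element 2.
Pivot on row 1; the z-row RHS becomes 15 − (-1)·5 = 20.
Next entering variable (most negative z-row entry -15/2): x3.
Ratio test on column x3 — row 1: 5/(1/2) = 10; row 2: 15/4 = 15/4; row 3: 10/(1/2) = 20. Minimum is 15/4 at row 2 (s_2 leaves); pivot element 4.
After the second pivot the z-row RHS is 20 − (-15/2)·(15/4) = 385/8.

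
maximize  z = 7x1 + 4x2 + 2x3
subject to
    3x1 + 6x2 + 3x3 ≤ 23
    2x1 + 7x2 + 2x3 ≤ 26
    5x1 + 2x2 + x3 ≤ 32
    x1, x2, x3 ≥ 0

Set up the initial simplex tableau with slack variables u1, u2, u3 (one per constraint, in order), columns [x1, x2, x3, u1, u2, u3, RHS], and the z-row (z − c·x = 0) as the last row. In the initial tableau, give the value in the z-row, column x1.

The z-row carries the negated objective coefficients: the x1 entry is -7.

-7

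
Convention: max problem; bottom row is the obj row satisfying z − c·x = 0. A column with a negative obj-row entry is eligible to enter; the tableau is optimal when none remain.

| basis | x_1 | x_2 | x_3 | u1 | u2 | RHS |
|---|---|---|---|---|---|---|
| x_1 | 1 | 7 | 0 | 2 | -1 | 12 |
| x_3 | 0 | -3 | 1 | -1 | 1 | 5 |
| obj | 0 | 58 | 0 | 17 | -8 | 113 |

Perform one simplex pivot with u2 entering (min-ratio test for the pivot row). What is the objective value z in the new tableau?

Ratio test on column u2 — row 1: entry -1 ≤ 0; row 2: 5/1 = 5. Minimum is 5 at row 2 (x_3 leaves); pivot element 1.
Pivot on row 2; the obj-row RHS becomes 113 − (-8)·5 = 153.

153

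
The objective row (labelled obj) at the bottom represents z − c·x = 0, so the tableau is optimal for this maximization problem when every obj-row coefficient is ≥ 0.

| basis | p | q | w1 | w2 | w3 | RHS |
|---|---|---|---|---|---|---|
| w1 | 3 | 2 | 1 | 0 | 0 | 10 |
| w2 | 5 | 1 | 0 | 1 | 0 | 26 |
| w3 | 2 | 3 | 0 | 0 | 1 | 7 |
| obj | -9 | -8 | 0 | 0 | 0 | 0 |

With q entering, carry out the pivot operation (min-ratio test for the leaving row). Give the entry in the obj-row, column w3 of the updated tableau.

8/3

Ratio test on column q — row 1: 10/2 = 5; row 2: 26/1 = 26; row 3: 7/3 = 7/3. Minimum is 7/3 at row 3 (w3 leaves); pivot element 3.
Divide row 3 by 3; eliminate column q from the other rows.
obj-row update in column w3: 0 − (-8)·(1/3) = 8/3.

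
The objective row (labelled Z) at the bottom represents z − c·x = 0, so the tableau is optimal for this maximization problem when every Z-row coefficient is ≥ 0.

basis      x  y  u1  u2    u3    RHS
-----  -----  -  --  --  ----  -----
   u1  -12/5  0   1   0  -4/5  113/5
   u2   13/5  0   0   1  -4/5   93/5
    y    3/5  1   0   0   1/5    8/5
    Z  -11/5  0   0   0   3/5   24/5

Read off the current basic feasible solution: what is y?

8/5

y is basic (row 3); its value is the RHS of that row, 8/5.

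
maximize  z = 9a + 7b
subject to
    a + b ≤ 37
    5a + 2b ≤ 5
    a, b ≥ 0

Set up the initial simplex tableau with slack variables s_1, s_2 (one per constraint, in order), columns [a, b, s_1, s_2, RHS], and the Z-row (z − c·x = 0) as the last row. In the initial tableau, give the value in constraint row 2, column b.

Constraint 2 has coefficient 2 on b.

2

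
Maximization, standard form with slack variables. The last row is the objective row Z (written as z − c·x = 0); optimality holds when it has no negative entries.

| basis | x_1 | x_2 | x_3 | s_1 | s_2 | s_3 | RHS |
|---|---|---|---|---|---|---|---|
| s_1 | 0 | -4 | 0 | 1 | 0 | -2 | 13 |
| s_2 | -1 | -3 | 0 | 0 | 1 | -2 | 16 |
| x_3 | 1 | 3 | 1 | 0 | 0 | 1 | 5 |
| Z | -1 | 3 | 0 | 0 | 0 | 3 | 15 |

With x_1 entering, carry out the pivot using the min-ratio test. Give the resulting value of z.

20

Ratio test on column x_1 — row 1: entry 0 ≤ 0; row 2: entry -1 ≤ 0; row 3: 5/1 = 5. Minimum is 5 at row 3 (x_3 leaves); pivot element 1.
Pivot on row 3; the Z-row RHS becomes 15 − (-1)·5 = 20.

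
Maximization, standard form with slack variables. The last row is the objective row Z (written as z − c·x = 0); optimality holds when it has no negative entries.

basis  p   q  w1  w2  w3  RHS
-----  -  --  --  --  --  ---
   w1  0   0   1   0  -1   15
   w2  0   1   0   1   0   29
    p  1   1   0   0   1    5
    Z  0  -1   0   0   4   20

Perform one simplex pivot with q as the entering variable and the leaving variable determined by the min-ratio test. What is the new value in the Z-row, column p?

Ratio test on column q — row 1: entry 0 ≤ 0; row 2: 29/1 = 29; row 3: 5/1 = 5. Minimum is 5 at row 3 (p leaves); pivot element 1.
Divide row 3 by 1; eliminate column q from the other rows.
Z-row update in column p: 0 − (-1)·1 = 1.

1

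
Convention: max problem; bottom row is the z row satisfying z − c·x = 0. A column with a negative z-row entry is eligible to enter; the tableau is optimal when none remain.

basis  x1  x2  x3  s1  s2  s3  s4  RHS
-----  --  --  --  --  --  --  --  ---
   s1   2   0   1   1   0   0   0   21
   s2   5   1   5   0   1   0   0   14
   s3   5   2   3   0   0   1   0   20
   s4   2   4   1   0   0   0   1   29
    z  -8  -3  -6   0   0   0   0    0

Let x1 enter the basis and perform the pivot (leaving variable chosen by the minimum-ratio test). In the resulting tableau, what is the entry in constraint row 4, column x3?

Ratio test on column x1 — row 1: 21/2 = 21/2; row 2: 14/5 = 14/5; row 3: 20/5 = 4; row 4: 29/2 = 29/2. Minimum is 14/5 at row 2 (s2 leaves); pivot element 5.
Divide row 2 by 5; eliminate column x1 from the other rows.
Row 4 update in column x3: 1 − 2·1 = -1.

-1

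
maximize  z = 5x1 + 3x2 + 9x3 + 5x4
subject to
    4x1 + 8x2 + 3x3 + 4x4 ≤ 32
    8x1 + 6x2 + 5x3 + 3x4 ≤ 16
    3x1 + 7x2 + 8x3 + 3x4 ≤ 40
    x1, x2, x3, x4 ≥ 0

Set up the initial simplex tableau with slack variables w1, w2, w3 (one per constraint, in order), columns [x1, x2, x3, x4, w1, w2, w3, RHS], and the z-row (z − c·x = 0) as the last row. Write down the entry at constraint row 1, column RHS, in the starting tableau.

32

The RHS of constraint 1 is b_1 = 32.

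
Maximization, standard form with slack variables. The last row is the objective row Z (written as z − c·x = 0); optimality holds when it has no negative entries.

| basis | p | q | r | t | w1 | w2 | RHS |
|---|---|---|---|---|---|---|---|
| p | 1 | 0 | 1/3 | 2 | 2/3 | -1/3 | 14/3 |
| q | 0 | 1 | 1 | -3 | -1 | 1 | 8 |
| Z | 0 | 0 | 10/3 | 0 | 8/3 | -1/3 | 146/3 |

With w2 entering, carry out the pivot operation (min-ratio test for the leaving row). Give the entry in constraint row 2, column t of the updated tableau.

-3

Ratio test on column w2 — row 1: entry -1/3 ≤ 0; row 2: 8/1 = 8. Minimum is 8 at row 2 (q leaves); pivot element 1.
Divide row 2 by 1; eliminate column w2 from the other rows.
In the new row 2, the t entry is the old entry divided by the pivot: (-3)/1 = -3.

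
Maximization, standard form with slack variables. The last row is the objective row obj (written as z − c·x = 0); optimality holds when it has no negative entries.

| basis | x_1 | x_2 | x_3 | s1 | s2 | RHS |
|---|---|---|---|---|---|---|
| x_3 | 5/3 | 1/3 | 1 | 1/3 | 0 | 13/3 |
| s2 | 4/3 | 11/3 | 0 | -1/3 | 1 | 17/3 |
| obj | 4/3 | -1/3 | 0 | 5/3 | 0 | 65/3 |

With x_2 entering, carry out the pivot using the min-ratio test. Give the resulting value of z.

244/11

Ratio test on column x_2 — row 1: (13/3)/(1/3) = 13; row 2: (17/3)/(11/3) = 17/11. Minimum is 17/11 at row 2 (s2 leaves); pivot element 11/3.
Pivot on row 2; the obj-row RHS becomes 65/3 − (-1/3)·(17/11) = 244/11.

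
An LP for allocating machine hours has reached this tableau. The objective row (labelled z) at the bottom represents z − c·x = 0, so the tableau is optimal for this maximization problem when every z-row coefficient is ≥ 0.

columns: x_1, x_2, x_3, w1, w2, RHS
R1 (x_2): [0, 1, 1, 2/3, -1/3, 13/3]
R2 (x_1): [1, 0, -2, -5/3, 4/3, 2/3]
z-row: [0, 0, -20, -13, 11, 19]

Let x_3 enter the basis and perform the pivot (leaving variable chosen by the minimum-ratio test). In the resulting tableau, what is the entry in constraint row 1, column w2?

Ratio test on column x_3 — row 1: (13/3)/1 = 13/3; row 2: entry -2 ≤ 0. Minimum is 13/3 at row 1 (x_2 leaves); pivot element 1.
Divide row 1 by 1; eliminate column x_3 from the other rows.
In the new row 1, the w2 entry is the old entry divided by the pivot: (-1/3)/1 = -1/3.

-1/3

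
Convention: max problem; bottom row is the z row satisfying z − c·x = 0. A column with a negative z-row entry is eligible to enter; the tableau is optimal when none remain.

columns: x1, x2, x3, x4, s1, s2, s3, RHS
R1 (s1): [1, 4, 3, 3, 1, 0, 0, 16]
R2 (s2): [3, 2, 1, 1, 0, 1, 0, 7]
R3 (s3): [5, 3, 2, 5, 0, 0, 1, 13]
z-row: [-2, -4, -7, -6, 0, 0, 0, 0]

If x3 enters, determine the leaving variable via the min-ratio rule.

s1

Column x3 entries and ratios — s1: 16/3 = 16/3; s2: 7/1 = 7; s3: 13/2 = 13/2.
Smallest ratio is 16/3 in the row of s1, so s1 leaves.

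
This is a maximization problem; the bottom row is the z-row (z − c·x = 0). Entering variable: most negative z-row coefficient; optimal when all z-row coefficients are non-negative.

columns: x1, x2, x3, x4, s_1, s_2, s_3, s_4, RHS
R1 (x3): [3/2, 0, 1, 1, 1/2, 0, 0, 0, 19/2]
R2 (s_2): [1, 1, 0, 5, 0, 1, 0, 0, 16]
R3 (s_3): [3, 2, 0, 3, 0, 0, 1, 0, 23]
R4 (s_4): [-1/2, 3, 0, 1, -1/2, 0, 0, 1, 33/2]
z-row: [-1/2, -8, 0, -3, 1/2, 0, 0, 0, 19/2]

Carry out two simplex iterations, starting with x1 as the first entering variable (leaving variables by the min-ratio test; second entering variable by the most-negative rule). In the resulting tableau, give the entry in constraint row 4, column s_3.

-3/2

Ratio test on column x1 — row 1: (19/2)/(3/2) = 19/3; row 2: 16/1 = 16; row 3: 23/3 = 23/3; row 4: entry -1/2 ≤ 0. Minimum is 19/3 at row 1 (x3 leaves); pivot element 3/2.
Divide row 1 by 3/2; eliminate column x1 from the other rows.
Second iteration: most negative z-row entry is -8 in column x2, so x2 enters.
Ratio test on column x2 — row 1: entry 0 ≤ 0; row 2: (29/3)/1 = 29/3; row 3: 4/2 = 2; row 4: (59/3)/3 = 59/9. Minimum is 2 at row 3 (s_3 leaves); pivot element 2.
Divide row 3 by 2; eliminate column x2 from the other rows.
After both pivots, the entry at constraint row 4, column s_3 is -3/2.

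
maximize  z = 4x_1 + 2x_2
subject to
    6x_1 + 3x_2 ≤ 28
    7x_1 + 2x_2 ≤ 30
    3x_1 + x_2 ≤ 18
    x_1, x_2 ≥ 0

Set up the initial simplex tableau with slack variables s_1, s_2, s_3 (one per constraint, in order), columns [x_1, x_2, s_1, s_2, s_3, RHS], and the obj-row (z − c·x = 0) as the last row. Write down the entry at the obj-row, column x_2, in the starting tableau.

-2

The obj-row carries the negated objective coefficients: the x_2 entry is -2.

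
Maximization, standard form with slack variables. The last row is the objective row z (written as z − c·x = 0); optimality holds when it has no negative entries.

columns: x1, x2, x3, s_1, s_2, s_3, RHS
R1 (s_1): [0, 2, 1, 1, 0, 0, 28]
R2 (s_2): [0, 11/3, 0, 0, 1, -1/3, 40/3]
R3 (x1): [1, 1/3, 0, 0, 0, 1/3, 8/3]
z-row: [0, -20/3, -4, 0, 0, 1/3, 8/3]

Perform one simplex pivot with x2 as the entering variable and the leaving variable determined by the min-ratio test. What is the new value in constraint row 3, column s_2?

-1/11

Ratio test on column x2 — row 1: 28/2 = 14; row 2: (40/3)/(11/3) = 40/11; row 3: (8/3)/(1/3) = 8. Minimum is 40/11 at row 2 (s_2 leaves); pivot element 11/3.
Divide row 2 by 11/3; eliminate column x2 from the other rows.
Row 3 update in column s_2: 0 − (1/3)·(3/11) = -1/11.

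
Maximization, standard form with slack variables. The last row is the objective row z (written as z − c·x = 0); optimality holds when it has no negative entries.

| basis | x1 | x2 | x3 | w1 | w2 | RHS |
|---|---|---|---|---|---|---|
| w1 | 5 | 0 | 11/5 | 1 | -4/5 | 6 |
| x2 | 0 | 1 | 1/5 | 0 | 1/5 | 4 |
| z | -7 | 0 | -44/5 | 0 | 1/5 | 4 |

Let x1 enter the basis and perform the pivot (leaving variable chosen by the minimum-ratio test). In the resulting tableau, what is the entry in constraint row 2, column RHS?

4

Ratio test on column x1 — row 1: 6/5 = 6/5; row 2: entry 0 ≤ 0. Minimum is 6/5 at row 1 (w1 leaves); pivot element 5.
Divide row 1 by 5; eliminate column x1 from the other rows.
Row 2 update in column RHS: 4 − 0·(6/5) = 4.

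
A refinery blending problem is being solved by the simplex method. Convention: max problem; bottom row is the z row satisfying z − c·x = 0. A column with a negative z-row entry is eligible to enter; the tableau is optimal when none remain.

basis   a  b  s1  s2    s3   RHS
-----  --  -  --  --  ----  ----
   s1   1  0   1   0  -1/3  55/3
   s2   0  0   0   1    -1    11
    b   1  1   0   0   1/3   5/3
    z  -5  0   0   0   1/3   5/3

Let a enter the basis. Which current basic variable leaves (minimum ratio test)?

b

Column a entries and ratios — s1: (55/3)/1 = 55/3; s2: 0 ≤ 0, skip; b: (5/3)/1 = 5/3.
Smallest ratio is 5/3 in the row of b, so b leaves.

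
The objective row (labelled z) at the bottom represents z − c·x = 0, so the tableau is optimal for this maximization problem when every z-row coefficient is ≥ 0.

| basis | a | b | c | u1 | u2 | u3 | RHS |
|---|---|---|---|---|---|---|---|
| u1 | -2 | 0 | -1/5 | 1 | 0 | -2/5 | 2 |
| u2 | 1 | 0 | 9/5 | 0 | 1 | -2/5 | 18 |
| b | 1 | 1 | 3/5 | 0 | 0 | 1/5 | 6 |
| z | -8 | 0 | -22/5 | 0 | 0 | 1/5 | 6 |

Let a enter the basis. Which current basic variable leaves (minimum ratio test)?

Column a entries and ratios — u1: -2 ≤ 0, skip; u2: 18/1 = 18; b: 6/1 = 6.
Smallest ratio is 6 in the row of b, so b leaves.

b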